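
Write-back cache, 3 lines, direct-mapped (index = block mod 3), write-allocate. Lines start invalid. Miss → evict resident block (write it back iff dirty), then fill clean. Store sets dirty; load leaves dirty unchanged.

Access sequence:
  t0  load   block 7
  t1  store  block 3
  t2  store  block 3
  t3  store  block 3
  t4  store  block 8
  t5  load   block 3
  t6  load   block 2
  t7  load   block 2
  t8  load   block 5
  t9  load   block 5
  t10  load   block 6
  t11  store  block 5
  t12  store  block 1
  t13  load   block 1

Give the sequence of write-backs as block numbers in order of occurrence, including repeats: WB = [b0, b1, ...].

0: R B7 -> L1 miss  d=-]
1: W B3 -> L0 miss  d=D]
2: W B3 -> L0 hit  d=D]
3: W B3 -> L0 hit  d=D]
4: W B8 -> L2 miss  d=D]
5: R B3 -> L0 hit  d=D]
6: R B2 -> L2 miss wb->B8  d=-]
7: R B2 -> L2 hit  d=-]
8: R B5 -> L2 miss  d=-]
9: R B5 -> L2 hit  d=-]
10: R B6 -> L0 miss wb->B3  d=-]
11: W B5 -> L2 hit  d=D]
12: W B1 -> L1 miss  d=D]
13: R B1 -> L1 hit  d=D]

WB = [8, 3]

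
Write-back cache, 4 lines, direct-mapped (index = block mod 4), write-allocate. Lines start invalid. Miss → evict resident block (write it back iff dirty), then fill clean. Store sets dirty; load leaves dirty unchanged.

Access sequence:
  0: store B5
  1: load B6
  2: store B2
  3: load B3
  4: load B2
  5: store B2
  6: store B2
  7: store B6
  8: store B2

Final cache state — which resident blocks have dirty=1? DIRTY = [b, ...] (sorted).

0: W B5 -> L1 miss  d=D]
1: R B6 -> L2 miss  d=-]
2: W B2 -> L2 miss  d=D]
3: R B3 -> L3 miss  d=-]
4: R B2 -> L2 hit  d=D]
5: W B2 -> L2 hit  d=D]
6: W B2 -> L2 hit  d=D]
7: W B6 -> L2 miss wb->B2  d=D]
8: W B2 -> L2 miss wb->B6  d=D]

DIRTY = [2, 5]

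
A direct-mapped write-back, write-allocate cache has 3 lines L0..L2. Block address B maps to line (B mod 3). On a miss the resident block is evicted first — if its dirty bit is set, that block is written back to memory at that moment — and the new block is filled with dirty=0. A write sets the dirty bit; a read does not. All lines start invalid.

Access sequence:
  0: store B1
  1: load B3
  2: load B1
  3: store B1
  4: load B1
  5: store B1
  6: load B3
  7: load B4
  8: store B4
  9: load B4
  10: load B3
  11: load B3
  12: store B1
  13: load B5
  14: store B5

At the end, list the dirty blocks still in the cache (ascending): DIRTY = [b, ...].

  0 | W B1 → L1 miss [D]
  1 | R B3 → L0 miss [-]
  2 | R B1 → L1 hit [D]
  3 | W B1 → L1 hit [D]
  4 | R B1 → L1 hit [D]
  5 | W B1 → L1 hit [D]
  6 | R B3 → L0 hit [-]
  7 | R B4 → L1 miss wb→B1 [-]
  8 | W B4 → L1 hit [D]
  9 | R B4 → L1 hit [D]
  10 | R B3 → L0 hit [-]
  11 | R B3 → L0 hit [-]
  12 | W B1 → L1 miss wb→B4 [D]
  13 | R B5 → L2 miss [-]
  14 | W B5 → L2 hit [D]

DIRTY = [1, 5]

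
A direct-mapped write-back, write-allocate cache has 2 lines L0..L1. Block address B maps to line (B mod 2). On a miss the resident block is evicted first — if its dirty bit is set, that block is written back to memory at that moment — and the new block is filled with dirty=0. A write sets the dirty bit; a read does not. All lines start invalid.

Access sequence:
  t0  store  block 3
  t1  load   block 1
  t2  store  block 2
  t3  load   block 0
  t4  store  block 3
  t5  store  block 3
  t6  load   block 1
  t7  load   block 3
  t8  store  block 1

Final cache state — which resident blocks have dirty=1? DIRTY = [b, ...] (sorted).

DIRTY = [1]

0: W B3 -> L1 miss  d=D]
1: R B1 -> L1 miss wb->B3  d=-]
2: W B2 -> L0 miss  d=D]
3: R B0 -> L0 miss wb->B2  d=-]
4: W B3 -> L1 miss  d=D]
5: W B3 -> L1 hit  d=D]
6: R B1 -> L1 miss wb->B3  d=-]
7: R B3 -> L1 miss  d=-]
8: W B1 -> L1 miss  d=D]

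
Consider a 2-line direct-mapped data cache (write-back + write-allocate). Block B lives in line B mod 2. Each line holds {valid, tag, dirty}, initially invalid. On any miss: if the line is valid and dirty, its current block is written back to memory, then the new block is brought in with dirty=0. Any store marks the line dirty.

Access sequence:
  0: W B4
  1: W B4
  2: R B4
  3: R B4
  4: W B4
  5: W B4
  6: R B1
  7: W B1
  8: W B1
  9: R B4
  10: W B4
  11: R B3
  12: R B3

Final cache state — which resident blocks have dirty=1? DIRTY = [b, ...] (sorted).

DIRTY = [4]

0: W B4 → L0 miss [D]
1: W B4 → L0 hit [D]
2: R B4 → L0 hit [D]
3: R B4 → L0 hit [D]
4: W B4 → L0 hit [D]
5: W B4 → L0 hit [D]
6: R B1 → L1 miss [-]
7: W B1 → L1 hit [D]
8: W B1 → L1 hit [D]
9: R B4 → L0 hit [D]
10: W B4 → L0 hit [D]
11: R B3 → L1 miss wb→B1 [-]
12: R B3 → L1 hit [-]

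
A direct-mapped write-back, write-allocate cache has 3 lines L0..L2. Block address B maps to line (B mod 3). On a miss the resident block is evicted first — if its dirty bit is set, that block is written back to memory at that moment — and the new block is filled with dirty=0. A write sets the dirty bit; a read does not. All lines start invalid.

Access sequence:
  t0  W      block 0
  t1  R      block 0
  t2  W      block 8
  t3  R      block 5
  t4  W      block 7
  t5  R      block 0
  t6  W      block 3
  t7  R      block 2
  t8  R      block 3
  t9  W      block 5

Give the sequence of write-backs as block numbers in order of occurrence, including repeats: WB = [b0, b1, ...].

WB = [8, 0]

  0 | W B0 → L0 miss [D]
  1 | R B0 → L0 hit [D]
  2 | W B8 → L2 miss [D]
  3 | R B5 → L2 miss wb→B8 [-]
  4 | W B7 → L1 miss [D]
  5 | R B0 → L0 hit [D]
  6 | W B3 → L0 miss wb→B0 [D]
  7 | R B2 → L2 miss [-]
  8 | R B3 → L0 hit [D]
  9 | W B5 → L2 miss [D]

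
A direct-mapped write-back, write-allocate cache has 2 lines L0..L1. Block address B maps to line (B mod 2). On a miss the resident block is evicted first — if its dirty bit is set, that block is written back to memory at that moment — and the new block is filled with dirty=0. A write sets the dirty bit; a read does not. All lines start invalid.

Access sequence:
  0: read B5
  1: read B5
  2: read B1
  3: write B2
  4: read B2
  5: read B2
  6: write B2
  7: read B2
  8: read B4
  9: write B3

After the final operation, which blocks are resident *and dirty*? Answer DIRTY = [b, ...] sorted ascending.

DIRTY = [3]

0: R B5 -> L1 miss  d=-]
1: R B5 -> L1 hit  d=-]
2: R B1 -> L1 miss  d=-]
3: W B2 -> L0 miss  d=D]
4: R B2 -> L0 hit  d=D]
5: R B2 -> L0 hit  d=D]
6: W B2 -> L0 hit  d=D]
7: R B2 -> L0 hit  d=D]
8: R B4 -> L0 miss wb->B2  d=-]
9: W B3 -> L1 miss  d=D]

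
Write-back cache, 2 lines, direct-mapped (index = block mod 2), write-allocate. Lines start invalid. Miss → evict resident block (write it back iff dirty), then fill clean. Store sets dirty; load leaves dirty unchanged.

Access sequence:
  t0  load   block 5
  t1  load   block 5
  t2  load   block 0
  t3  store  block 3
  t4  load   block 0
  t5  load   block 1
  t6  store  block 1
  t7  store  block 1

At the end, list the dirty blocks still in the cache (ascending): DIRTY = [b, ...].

0: R B5 -> L1 miss  d=-]
1: R B5 -> L1 hit  d=-]
2: R B0 -> L0 miss  d=-]
3: W B3 -> L1 miss  d=D]
4: R B0 -> L0 hit  d=-]
5: R B1 -> L1 miss wb->B3  d=-]
6: W B1 -> L1 hit  d=D]
7: W B1 -> L1 hit  d=D]

DIRTY = [1]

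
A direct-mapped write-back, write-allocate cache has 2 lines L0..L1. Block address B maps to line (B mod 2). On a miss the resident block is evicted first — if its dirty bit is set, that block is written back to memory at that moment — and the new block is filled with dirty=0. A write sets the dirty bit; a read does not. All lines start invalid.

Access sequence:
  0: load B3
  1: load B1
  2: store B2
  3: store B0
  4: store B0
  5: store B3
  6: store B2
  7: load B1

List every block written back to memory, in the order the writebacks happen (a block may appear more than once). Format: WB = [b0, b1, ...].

WB = [2, 0, 3]

0: R B3 → L1 miss [-]
1: R B1 → L1 miss [-]
2: W B2 → L0 miss [D]
3: W B0 → L0 miss wb→B2 [D]
4: W B0 → L0 hit [D]
5: W B3 → L1 miss [D]
6: W B2 → L0 miss wb→B0 [D]
7: R B1 → L1 miss wb→B3 [-]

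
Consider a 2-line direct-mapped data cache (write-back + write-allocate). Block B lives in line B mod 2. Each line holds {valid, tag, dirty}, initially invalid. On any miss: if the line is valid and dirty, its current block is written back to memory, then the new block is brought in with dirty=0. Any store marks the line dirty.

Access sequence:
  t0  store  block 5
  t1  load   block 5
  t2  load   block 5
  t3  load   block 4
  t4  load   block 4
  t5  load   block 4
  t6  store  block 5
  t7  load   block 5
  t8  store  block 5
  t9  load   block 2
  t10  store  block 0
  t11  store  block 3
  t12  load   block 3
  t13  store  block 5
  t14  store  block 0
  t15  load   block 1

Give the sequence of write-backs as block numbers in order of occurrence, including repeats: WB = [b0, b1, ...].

WB = [5, 3, 5]

0: W B5 -> L1 miss  d=D]
1: R B5 -> L1 hit  d=D]
2: R B5 -> L1 hit  d=D]
3: R B4 -> L0 miss  d=-]
4: R B4 -> L0 hit  d=-]
5: R B4 -> L0 hit  d=-]
6: W B5 -> L1 hit  d=D]
7: R B5 -> L1 hit  d=D]
8: W B5 -> L1 hit  d=D]
9: R B2 -> L0 miss  d=-]
10: W B0 -> L0 miss  d=D]
11: W B3 -> L1 miss wb->B5  d=D]
12: R B3 -> L1 hit  d=D]
13: W B5 -> L1 miss wb->B3  d=D]
14: W B0 -> L0 hit  d=D]
15: R B1 -> L1 miss wb->B5  d=-]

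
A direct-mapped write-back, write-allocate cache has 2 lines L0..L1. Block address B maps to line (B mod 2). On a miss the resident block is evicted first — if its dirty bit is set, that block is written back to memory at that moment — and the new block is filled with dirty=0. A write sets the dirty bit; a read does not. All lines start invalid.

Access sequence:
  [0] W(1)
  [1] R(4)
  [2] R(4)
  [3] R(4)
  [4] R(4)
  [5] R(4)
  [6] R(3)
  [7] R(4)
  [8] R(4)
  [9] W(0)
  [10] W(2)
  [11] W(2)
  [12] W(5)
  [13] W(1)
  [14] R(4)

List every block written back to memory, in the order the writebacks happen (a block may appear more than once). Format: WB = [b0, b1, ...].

0: W B1 → L1 miss [D]
1: R B4 → L0 miss [-]
2: R B4 → L0 hit [-]
3: R B4 → L0 hit [-]
4: R B4 → L0 hit [-]
5: R B4 → L0 hit [-]
6: R B3 → L1 miss wb→B1 [-]
7: R B4 → L0 hit [-]
8: R B4 → L0 hit [-]
9: W B0 → L0 miss [D]
10: W B2 → L0 miss wb→B0 [D]
11: W B2 → L0 hit [D]
12: W B5 → L1 miss [D]
13: W B1 → L1 miss wb→B5 [D]
14: R B4 → L0 miss wb→B2 [-]

WB = [1, 0, 5, 2]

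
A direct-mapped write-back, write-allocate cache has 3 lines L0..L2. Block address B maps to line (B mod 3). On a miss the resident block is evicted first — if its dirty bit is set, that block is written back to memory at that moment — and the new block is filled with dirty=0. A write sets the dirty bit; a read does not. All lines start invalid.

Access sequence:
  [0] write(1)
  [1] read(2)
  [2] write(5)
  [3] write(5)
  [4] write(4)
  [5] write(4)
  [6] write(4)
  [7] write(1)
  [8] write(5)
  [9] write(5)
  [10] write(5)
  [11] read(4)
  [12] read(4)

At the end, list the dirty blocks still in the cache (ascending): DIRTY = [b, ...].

DIRTY = [5]

  0 | W B1 → L1 miss [D]
  1 | R B2 → L2 miss [-]
  2 | W B5 → L2 miss [D]
  3 | W B5 → L2 hit [D]
  4 | W B4 → L1 miss wb→B1 [D]
  5 | W B4 → L1 hit [D]
  6 | W B4 → L1 hit [D]
  7 | W B1 → L1 miss wb→B4 [D]
  8 | W B5 → L2 hit [D]
  9 | W B5 → L2 hit [D]
  10 | W B5 → L2 hit [D]
  11 | R B4 → L1 miss wb→B1 [-]
  12 | R B4 → L1 hit [-]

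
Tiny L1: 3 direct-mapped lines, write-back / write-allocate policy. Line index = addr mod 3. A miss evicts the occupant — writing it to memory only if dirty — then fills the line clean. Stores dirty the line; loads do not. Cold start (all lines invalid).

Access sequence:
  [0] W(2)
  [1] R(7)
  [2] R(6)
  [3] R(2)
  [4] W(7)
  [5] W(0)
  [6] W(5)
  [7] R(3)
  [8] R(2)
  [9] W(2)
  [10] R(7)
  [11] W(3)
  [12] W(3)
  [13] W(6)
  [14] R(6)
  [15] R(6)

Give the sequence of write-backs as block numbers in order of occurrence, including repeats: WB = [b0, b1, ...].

WB = [2, 0, 5, 3]

0: W B2 → L2 miss [D]
1: R B7 → L1 miss [-]
2: R B6 → L0 miss [-]
3: R B2 → L2 hit [D]
4: W B7 → L1 hit [D]
5: W B0 → L0 miss [D]
6: W B5 → L2 miss wb→B2 [D]
7: R B3 → L0 miss wb→B0 [-]
8: R B2 → L2 miss wb→B5 [-]
9: W B2 → L2 hit [D]
10: R B7 → L1 hit [D]
11: W B3 → L0 hit [D]
12: W B3 → L0 hit [D]
13: W B6 → L0 miss wb→B3 [D]
14: R B6 → L0 hit [D]
15: R B6 → L0 hit [D]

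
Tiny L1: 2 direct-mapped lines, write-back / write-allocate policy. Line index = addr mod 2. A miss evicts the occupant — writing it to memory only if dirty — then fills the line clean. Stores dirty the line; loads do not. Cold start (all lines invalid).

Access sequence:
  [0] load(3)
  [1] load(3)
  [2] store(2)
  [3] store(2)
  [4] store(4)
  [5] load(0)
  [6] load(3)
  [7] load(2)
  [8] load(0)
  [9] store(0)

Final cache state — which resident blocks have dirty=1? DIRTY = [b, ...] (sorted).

DIRTY = [0]

0: R B3 → L1 miss [-]
1: R B3 → L1 hit [-]
2: W B2 → L0 miss [D]
3: W B2 → L0 hit [D]
4: W B4 → L0 miss wb→B2 [D]
5: R B0 → L0 miss wb→B4 [-]
6: R B3 → L1 hit [-]
7: R B2 → L0 miss [-]
8: R B0 → L0 miss [-]
9: W B0 → L0 hit [D]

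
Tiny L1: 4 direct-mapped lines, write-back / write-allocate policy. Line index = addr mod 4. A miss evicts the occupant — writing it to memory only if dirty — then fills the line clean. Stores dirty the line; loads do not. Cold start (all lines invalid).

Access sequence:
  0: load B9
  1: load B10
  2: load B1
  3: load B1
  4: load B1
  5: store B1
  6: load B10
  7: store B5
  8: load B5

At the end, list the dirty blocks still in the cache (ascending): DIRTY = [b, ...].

DIRTY = [5]

  0 | R B9 → L1 miss [-]
  1 | R B10 → L2 miss [-]
  2 | R B1 → L1 miss [-]
  3 | R B1 → L1 hit [-]
  4 | R B1 → L1 hit [-]
  5 | W B1 → L1 hit [D]
  6 | R B10 → L2 hit [-]
  7 | W B5 → L1 miss wb→B1 [D]
  8 | R B5 → L1 hit [D]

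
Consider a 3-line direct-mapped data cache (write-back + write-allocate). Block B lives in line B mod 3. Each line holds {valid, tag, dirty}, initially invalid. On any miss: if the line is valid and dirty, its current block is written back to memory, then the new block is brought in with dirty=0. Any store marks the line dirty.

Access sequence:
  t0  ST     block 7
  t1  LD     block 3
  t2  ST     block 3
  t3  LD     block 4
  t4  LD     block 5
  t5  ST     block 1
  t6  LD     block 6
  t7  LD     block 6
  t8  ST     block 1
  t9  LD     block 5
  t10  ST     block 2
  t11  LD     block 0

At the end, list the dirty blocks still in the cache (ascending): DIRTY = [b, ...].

DIRTY = [1, 2]

0: W B7 → L1 miss [D]
1: R B3 → L0 miss [-]
2: W B3 → L0 hit [D]
3: R B4 → L1 miss wb→B7 [-]
4: R B5 → L2 miss [-]
5: W B1 → L1 miss [D]
6: R B6 → L0 miss wb→B3 [-]
7: R B6 → L0 hit [-]
8: W B1 → L1 hit [D]
9: R B5 → L2 hit [-]
10: W B2 → L2 miss [D]
11: R B0 → L0 miss [-]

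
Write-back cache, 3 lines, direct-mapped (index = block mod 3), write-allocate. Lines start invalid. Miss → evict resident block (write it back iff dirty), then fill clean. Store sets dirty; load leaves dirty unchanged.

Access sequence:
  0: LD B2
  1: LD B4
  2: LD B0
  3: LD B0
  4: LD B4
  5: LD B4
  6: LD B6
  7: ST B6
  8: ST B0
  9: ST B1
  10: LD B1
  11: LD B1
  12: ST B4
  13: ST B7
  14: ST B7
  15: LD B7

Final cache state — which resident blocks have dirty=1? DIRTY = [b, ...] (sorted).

  0 | R B2 → L2 miss [-]
  1 | R B4 → L1 miss [-]
  2 | R B0 → L0 miss [-]
  3 | R B0 → L0 hit [-]
  4 | R B4 → L1 hit [-]
  5 | R B4 → L1 hit [-]
  6 | R B6 → L0 miss [-]
  7 | W B6 → L0 hit [D]
  8 | W B0 → L0 miss wb→B6 [D]
  9 | W B1 → L1 miss [D]
  10 | R B1 → L1 hit [D]
  11 | R B1 → L1 hit [D]
  12 | W B4 → L1 miss wb→B1 [D]
  13 | W B7 → L1 miss wb→B4 [D]
  14 | W B7 → L1 hit [D]
  15 | R B7 → L1 hit [D]

DIRTY = [0, 7]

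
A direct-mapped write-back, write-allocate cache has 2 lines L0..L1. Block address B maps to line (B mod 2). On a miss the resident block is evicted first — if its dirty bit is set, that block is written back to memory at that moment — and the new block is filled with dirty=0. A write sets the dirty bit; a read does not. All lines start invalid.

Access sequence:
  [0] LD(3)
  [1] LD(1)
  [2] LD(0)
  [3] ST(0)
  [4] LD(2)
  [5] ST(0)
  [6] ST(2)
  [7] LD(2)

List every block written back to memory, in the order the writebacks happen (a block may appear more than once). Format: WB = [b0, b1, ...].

0: R B3 → L1 miss [-]
1: R B1 → L1 miss [-]
2: R B0 → L0 miss [-]
3: W B0 → L0 hit [D]
4: R B2 → L0 miss wb→B0 [-]
5: W B0 → L0 miss [D]
6: W B2 → L0 miss wb→B0 [D]
7: R B2 → L0 hit [D]

WB = [0, 0]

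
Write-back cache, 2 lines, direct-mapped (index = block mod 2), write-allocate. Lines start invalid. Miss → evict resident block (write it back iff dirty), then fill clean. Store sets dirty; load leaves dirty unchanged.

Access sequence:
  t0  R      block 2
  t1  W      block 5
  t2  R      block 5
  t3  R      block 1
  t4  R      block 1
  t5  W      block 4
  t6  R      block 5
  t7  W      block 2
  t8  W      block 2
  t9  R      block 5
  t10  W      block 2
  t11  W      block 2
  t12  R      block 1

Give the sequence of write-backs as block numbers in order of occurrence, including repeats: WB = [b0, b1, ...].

WB = [5, 4]

  0 | R B2 → L0 miss [-]
  1 | W B5 → L1 miss [D]
  2 | R B5 → L1 hit [D]
  3 | R B1 → L1 miss wb→B5 [-]
  4 | R B1 → L1 hit [-]
  5 | W B4 → L0 miss [D]
  6 | R B5 → L1 miss [-]
  7 | W B2 → L0 miss wb→B4 [D]
  8 | W B2 → L0 hit [D]
  9 | R B5 → L1 hit [-]
  10 | W B2 → L0 hit [D]
  11 | W B2 → L0 hit [D]
  12 | R B1 → L1 miss [-]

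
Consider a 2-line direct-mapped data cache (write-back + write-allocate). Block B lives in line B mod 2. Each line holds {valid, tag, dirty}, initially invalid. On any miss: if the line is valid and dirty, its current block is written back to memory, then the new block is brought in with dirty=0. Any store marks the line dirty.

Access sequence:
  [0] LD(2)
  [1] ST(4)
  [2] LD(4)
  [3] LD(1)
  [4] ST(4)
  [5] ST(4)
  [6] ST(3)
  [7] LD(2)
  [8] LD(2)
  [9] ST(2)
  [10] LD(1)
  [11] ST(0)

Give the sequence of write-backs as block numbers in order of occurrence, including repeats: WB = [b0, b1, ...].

WB = [4, 3, 2]

0: R B2 -> L0 miss  d=-]
1: W B4 -> L0 miss  d=D]
2: R B4 -> L0 hit  d=D]
3: R B1 -> L1 miss  d=-]
4: W B4 -> L0 hit  d=D]
5: W B4 -> L0 hit  d=D]
6: W B3 -> L1 miss  d=D]
7: R B2 -> L0 miss wb->B4  d=-]
8: R B2 -> L0 hit  d=-]
9: W B2 -> L0 hit  d=D]
10: R B1 -> L1 miss wb->B3  d=-]
11: W B0 -> L0 miss wb->B2  d=D]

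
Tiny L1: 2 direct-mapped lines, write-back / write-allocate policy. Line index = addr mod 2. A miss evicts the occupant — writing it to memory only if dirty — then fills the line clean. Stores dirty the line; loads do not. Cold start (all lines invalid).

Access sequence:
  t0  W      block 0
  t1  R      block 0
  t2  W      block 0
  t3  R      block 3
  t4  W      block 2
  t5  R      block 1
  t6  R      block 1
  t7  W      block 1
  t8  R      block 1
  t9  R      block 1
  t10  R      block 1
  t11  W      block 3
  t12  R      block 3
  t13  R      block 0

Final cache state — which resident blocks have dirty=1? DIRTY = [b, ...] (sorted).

DIRTY = [3]

0: W B0 -> L0 miss  d=D]
1: R B0 -> L0 hit  d=D]
2: W B0 -> L0 hit  d=D]
3: R B3 -> L1 miss  d=-]
4: W B2 -> L0 miss wb->B0  d=D]
5: R B1 -> L1 miss  d=-]
6: R B1 -> L1 hit  d=-]
7: W B1 -> L1 hit  d=D]
8: R B1 -> L1 hit  d=D]
9: R B1 -> L1 hit  d=D]
10: R B1 -> L1 hit  d=D]
11: W B3 -> L1 miss wb->B1  d=D]
12: R B3 -> L1 hit  d=D]
13: R B0 -> L0 miss wb->B2  d=-]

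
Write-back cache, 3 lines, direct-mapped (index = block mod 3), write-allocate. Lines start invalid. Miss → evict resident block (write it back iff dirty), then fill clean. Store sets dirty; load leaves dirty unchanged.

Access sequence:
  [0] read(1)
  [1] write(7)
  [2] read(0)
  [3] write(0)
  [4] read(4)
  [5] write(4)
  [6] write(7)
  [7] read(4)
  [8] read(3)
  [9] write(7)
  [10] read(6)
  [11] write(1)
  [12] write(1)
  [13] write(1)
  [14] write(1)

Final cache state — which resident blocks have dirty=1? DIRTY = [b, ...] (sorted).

DIRTY = [1]

  0 | R B1 → L1 miss [-]
  1 | W B7 → L1 miss [D]
  2 | R B0 → L0 miss [-]
  3 | W B0 → L0 hit [D]
  4 | R B4 → L1 miss wb→B7 [-]
  5 | W B4 → L1 hit [D]
  6 | W B7 → L1 miss wb→B4 [D]
  7 | R B4 → L1 miss wb→B7 [-]
  8 | R B3 → L0 miss wb→B0 [-]
  9 | W B7 → L1 miss [D]
  10 | R B6 → L0 miss [-]
  11 | W B1 → L1 miss wb→B7 [D]
  12 | W B1 → L1 hit [D]
  13 | W B1 → L1 hit [D]
  14 | W B1 → L1 hit [D]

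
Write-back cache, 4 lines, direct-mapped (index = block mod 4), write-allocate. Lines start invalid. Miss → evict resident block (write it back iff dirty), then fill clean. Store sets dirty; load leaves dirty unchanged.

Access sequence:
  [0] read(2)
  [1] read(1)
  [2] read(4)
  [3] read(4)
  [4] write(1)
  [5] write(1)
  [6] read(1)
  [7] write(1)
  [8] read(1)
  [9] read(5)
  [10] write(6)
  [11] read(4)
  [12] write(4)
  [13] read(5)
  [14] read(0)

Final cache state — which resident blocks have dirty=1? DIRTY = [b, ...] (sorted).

DIRTY = [6]

0: R B2 -> L2 miss  d=-]
1: R B1 -> L1 miss  d=-]
2: R B4 -> L0 miss  d=-]
3: R B4 -> L0 hit  d=-]
4: W B1 -> L1 hit  d=D]
5: W B1 -> L1 hit  d=D]
6: R B1 -> L1 hit  d=D]
7: W B1 -> L1 hit  d=D]
8: R B1 -> L1 hit  d=D]
9: R B5 -> L1 miss wb->B1  d=-]
10: W B6 -> L2 miss  d=D]
11: R B4 -> L0 hit  d=-]
12: W B4 -> L0 hit  d=D]
13: R B5 -> L1 hit  d=-]
14: R B0 -> L0 miss wb->B4  d=-]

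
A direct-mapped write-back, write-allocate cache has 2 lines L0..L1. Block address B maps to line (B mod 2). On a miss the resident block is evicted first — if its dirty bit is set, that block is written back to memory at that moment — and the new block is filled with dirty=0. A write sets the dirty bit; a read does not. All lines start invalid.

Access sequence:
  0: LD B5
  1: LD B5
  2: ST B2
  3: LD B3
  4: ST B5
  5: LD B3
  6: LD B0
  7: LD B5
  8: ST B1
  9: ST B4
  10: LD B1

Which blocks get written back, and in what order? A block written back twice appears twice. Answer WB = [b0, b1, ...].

0: R B5 -> L1 miss  d=-]
1: R B5 -> L1 hit  d=-]
2: W B2 -> L0 miss  d=D]
3: R B3 -> L1 miss  d=-]
4: W B5 -> L1 miss  d=D]
5: R B3 -> L1 miss wb->B5  d=-]
6: R B0 -> L0 miss wb->B2  d=-]
7: R B5 -> L1 miss  d=-]
8: W B1 -> L1 miss  d=D]
9: W B4 -> L0 miss  d=D]
10: R B1 -> L1 hit  d=D]

WB = [5, 2]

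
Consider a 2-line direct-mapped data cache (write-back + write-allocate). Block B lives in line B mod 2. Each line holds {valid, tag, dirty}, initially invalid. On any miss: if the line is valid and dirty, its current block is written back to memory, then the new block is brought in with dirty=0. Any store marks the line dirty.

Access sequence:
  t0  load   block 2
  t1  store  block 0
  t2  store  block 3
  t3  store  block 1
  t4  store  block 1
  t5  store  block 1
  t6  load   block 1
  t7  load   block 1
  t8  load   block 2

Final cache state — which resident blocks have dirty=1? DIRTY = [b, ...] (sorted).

0: R B2 → L0 miss [-]
1: W B0 → L0 miss [D]
2: W B3 → L1 miss [D]
3: W B1 → L1 miss wb→B3 [D]
4: W B1 → L1 hit [D]
5: W B1 → L1 hit [D]
6: R B1 → L1 hit [D]
7: R B1 → L1 hit [D]
8: R B2 → L0 miss wb→B0 [-]

DIRTY = [1]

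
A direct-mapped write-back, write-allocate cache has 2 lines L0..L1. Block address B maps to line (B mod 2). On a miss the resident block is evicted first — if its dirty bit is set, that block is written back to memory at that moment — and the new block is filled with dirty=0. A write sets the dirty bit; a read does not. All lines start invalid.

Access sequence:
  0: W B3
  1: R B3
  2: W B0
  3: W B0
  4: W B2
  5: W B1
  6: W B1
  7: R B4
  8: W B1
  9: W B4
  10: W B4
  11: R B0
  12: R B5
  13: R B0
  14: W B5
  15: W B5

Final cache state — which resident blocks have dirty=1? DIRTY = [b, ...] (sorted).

DIRTY = [5]

  0 | W B3 → L1 miss [D]
  1 | R B3 → L1 hit [D]
  2 | W B0 → L0 miss [D]
  3 | W B0 → L0 hit [D]
  4 | W B2 → L0 miss wb→B0 [D]
  5 | W B1 → L1 miss wb→B3 [D]
  6 | W B1 → L1 hit [D]
  7 | R B4 → L0 miss wb→B2 [-]
  8 | W B1 → L1 hit [D]
  9 | W B4 → L0 hit [D]
  10 | W B4 → L0 hit [D]
  11 | R B0 → L0 miss wb→B4 [-]
  12 | R B5 → L1 miss wb→B1 [-]
  13 | R B0 → L0 hit [-]
  14 | W B5 → L1 hit [D]
  15 | W B5 → L1 hit [D]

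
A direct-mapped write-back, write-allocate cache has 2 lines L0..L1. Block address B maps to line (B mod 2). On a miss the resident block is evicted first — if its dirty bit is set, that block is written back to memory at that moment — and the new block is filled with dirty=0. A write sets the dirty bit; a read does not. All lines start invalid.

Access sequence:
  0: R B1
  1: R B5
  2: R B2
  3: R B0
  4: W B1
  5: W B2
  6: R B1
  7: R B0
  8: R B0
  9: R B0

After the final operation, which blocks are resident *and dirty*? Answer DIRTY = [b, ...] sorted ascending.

0: R B1 -> L1 miss  d=-]
1: R B5 -> L1 miss  d=-]
2: R B2 -> L0 miss  d=-]
3: R B0 -> L0 miss  d=-]
4: W B1 -> L1 miss  d=D]
5: W B2 -> L0 miss  d=D]
6: R B1 -> L1 hit  d=D]
7: R B0 -> L0 miss wb->B2  d=-]
8: R B0 -> L0 hit  d=-]
9: R B0 -> L0 hit  d=-]

DIRTY = [1]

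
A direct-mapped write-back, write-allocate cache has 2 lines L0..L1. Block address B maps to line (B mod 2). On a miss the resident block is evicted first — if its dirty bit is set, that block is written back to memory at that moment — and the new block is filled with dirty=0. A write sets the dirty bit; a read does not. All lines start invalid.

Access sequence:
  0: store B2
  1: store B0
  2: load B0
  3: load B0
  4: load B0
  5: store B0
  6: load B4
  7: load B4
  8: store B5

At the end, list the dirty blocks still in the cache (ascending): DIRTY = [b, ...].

DIRTY = [5]

0: W B2 -> L0 miss  d=D]
1: W B0 -> L0 miss wb->B2  d=D]
2: R B0 -> L0 hit  d=D]
3: R B0 -> L0 hit  d=D]
4: R B0 -> L0 hit  d=D]
5: W B0 -> L0 hit  d=D]
6: R B4 -> L0 miss wb->B0  d=-]
7: R B4 -> L0 hit  d=-]
8: W B5 -> L1 miss  d=D]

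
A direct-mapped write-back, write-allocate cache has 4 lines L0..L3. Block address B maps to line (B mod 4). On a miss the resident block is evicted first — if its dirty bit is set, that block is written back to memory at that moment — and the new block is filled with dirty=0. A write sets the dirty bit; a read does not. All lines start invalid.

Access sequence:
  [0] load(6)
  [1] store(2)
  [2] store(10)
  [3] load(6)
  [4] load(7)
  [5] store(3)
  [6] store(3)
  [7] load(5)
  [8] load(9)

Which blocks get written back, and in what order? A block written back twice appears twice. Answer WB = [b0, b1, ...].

  0 | R B6 → L2 miss [-]
  1 | W B2 → L2 miss [D]
  2 | W B10 → L2 miss wb→B2 [D]
  3 | R B6 → L2 miss wb→B10 [-]
  4 | R B7 → L3 miss [-]
  5 | W B3 → L3 miss [D]
  6 | W B3 → L3 hit [D]
  7 | R B5 → L1 miss [-]
  8 | R B9 → L1 miss [-]

WB = [2, 10]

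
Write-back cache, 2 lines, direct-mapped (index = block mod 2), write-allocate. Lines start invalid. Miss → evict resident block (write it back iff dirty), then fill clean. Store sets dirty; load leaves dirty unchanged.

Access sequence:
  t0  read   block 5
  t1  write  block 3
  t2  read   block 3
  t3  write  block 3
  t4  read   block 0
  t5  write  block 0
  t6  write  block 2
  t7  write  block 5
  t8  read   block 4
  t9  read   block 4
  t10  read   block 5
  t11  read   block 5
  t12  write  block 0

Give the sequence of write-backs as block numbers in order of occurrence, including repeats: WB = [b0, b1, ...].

0: R B5 → L1 miss [-]
1: W B3 → L1 miss [D]
2: R B3 → L1 hit [D]
3: W B3 → L1 hit [D]
4: R B0 → L0 miss [-]
5: W B0 → L0 hit [D]
6: W B2 → L0 miss wb→B0 [D]
7: W B5 → L1 miss wb→B3 [D]
8: R B4 → L0 miss wb→B2 [-]
9: R B4 → L0 hit [-]
10: R B5 → L1 hit [D]
11: R B5 → L1 hit [D]
12: W B0 → L0 miss [D]

WB = [0, 3, 2]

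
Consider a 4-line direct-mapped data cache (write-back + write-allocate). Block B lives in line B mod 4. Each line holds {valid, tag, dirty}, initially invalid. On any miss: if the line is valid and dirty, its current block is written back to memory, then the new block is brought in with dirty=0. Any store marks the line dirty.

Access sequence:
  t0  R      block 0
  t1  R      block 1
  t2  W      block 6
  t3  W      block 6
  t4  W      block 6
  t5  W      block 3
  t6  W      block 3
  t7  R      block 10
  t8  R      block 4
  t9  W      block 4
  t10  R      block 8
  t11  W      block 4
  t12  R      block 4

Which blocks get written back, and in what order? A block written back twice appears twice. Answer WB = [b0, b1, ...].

0: R B0 → L0 miss [-]
1: R B1 → L1 miss [-]
2: W B6 → L2 miss [D]
3: W B6 → L2 hit [D]
4: W B6 → L2 hit [D]
5: W B3 → L3 miss [D]
6: W B3 → L3 hit [D]
7: R B10 → L2 miss wb→B6 [-]
8: R B4 → L0 miss [-]
9: W B4 → L0 hit [D]
10: R B8 → L0 miss wb→B4 [-]
11: W B4 → L0 miss [D]
12: R B4 → L0 hit [D]

WB = [6, 4]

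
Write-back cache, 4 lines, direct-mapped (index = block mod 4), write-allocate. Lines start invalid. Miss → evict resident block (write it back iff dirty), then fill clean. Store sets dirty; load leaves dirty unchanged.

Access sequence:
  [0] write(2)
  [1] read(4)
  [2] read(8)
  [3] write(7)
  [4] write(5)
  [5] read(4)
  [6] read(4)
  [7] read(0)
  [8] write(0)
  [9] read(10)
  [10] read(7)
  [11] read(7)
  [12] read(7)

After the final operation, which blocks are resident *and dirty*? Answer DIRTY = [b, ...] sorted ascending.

DIRTY = [0, 5, 7]

0: W B2 -> L2 miss  d=D]
1: R B4 -> L0 miss  d=-]
2: R B8 -> L0 miss  d=-]
3: W B7 -> L3 miss  d=D]
4: W B5 -> L1 miss  d=D]
5: R B4 -> L0 miss  d=-]
6: R B4 -> L0 hit  d=-]
7: R B0 -> L0 miss  d=-]
8: W B0 -> L0 hit  d=D]
9: R B10 -> L2 miss wb->B2  d=-]
10: R B7 -> L3 hit  d=D]
11: R B7 -> L3 hit  d=D]
12: R B7 -> L3 hit  d=D]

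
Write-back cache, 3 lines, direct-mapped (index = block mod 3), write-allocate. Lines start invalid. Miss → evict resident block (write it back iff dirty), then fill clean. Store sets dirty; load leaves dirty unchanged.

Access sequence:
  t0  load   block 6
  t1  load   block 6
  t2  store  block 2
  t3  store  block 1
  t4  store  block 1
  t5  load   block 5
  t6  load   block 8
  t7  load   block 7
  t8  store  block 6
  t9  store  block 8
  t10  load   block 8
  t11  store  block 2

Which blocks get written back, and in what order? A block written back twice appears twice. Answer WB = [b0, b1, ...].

  0 | R B6 → L0 miss [-]
  1 | R B6 → L0 hit [-]
  2 | W B2 → L2 miss [D]
  3 | W B1 → L1 miss [D]
  4 | W B1 → L1 hit [D]
  5 | R B5 → L2 miss wb→B2 [-]
  6 | R B8 → L2 miss [-]
  7 | R B7 → L1 miss wb→B1 [-]
  8 | W B6 → L0 hit [D]
  9 | W B8 → L2 hit [D]
  10 | R B8 → L2 hit [D]
  11 | W B2 → L2 miss wb→B8 [D]

WB = [2, 1, 8]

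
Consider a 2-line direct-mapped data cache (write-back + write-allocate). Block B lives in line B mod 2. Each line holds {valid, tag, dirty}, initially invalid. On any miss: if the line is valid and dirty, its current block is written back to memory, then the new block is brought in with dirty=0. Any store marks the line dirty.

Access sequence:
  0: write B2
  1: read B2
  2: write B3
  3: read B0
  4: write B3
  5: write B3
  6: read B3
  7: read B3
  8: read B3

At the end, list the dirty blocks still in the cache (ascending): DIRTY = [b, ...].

DIRTY = [3]

  0 | W B2 → L0 miss [D]
  1 | R B2 → L0 hit [D]
  2 | W B3 → L1 miss [D]
  3 | R B0 → L0 miss wb→B2 [-]
  4 | W B3 → L1 hit [D]
  5 | W B3 → L1 hit [D]
  6 | R B3 → L1 hit [D]
  7 | R B3 → L1 hit [D]
  8 | R B3 → L1 hit [D]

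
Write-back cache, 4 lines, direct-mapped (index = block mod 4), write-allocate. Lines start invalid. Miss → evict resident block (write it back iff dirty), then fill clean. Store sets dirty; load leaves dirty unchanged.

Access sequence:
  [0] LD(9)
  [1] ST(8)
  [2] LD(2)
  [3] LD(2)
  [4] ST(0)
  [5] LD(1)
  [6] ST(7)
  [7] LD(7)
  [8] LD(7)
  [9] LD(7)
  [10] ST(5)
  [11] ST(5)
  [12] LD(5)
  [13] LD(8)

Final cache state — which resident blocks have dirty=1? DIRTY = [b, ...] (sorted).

DIRTY = [5, 7]

  0 | R B9 → L1 miss [-]
  1 | W B8 → L0 miss [D]
  2 | R B2 → L2 miss [-]
  3 | R B2 → L2 hit [-]
  4 | W B0 → L0 miss wb→B8 [D]
  5 | R B1 → L1 miss [-]
  6 | W B7 → L3 miss [D]
  7 | R B7 → L3 hit [D]
  8 | R B7 → L3 hit [D]
  9 | R B7 → L3 hit [D]
  10 | W B5 → L1 miss [D]
  11 | W B5 → L1 hit [D]
  12 | R B5 → L1 hit [D]
  13 | R B8 → L0 miss wb→B0 [-]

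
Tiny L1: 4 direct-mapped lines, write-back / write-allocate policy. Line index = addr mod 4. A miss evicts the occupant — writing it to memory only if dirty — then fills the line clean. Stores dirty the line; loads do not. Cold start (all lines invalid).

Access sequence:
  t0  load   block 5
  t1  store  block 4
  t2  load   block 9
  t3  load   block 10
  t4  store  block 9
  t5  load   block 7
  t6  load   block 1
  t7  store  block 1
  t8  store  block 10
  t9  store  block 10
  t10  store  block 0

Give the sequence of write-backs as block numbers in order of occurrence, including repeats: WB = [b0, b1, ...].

0: R B5 -> L1 miss  d=-]
1: W B4 -> L0 miss  d=D]
2: R B9 -> L1 miss  d=-]
3: R B10 -> L2 miss  d=-]
4: W B9 -> L1 hit  d=D]
5: R B7 -> L3 miss  d=-]
6: R B1 -> L1 miss wb->B9  d=-]
7: W B1 -> L1 hit  d=D]
8: W B10 -> L2 hit  d=D]
9: W B10 -> L2 hit  d=D]
10: W B0 -> L0 miss wb->B4  d=D]

WB = [9, 4]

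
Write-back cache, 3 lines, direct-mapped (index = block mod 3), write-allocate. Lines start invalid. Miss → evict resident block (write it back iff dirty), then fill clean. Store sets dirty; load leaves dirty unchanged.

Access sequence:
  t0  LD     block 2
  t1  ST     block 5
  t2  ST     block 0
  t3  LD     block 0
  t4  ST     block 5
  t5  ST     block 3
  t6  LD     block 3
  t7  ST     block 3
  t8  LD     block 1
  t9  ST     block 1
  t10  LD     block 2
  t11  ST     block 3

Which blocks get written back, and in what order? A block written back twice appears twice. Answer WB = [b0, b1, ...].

0: R B2 → L2 miss [-]
1: W B5 → L2 miss [D]
2: W B0 → L0 miss [D]
3: R B0 → L0 hit [D]
4: W B5 → L2 hit [D]
5: W B3 → L0 miss wb→B0 [D]
6: R B3 → L0 hit [D]
7: W B3 → L0 hit [D]
8: R B1 → L1 miss [-]
9: W B1 → L1 hit [D]
10: R B2 → L2 miss wb→B5 [-]
11: W B3 → L0 hit [D]

WB = [0, 5]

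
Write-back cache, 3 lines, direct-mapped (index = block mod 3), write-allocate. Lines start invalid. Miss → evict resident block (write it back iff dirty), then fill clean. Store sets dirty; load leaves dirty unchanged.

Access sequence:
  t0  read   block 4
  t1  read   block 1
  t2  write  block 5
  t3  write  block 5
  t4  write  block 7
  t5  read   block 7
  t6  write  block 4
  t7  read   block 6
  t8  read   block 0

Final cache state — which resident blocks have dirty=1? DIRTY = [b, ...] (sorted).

DIRTY = [4, 5]

0: R B4 → L1 miss [-]
1: R B1 → L1 miss [-]
2: W B5 → L2 miss [D]
3: W B5 → L2 hit [D]
4: W B7 → L1 miss [D]
5: R B7 → L1 hit [D]
6: W B4 → L1 miss wb→B7 [D]
7: R B6 → L0 miss [-]
8: R B0 → L0 miss [-]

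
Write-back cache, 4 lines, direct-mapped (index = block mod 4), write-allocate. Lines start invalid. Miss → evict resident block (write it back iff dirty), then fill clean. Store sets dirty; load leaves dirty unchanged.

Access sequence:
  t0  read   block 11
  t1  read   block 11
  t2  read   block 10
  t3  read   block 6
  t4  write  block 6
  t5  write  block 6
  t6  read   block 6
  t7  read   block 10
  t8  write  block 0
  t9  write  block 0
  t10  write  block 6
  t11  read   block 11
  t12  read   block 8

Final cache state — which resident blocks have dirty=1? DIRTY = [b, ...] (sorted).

DIRTY = [6]

0: R B11 → L3 miss [-]
1: R B11 → L3 hit [-]
2: R B10 → L2 miss [-]
3: R B6 → L2 miss [-]
4: W B6 → L2 hit [D]
5: W B6 → L2 hit [D]
6: R B6 → L2 hit [D]
7: R B10 → L2 miss wb→B6 [-]
8: W B0 → L0 miss [D]
9: W B0 → L0 hit [D]
10: W B6 → L2 miss [D]
11: R B11 → L3 hit [-]
12: R B8 → L0 miss wb→B0 [-]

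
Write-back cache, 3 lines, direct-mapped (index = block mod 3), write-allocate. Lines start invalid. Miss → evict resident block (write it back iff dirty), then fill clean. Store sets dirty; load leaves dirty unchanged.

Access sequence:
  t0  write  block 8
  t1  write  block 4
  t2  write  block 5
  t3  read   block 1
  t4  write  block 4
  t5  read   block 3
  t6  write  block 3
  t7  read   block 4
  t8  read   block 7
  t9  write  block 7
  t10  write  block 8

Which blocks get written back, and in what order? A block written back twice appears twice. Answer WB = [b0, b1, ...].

WB = [8, 4, 4, 5]

0: W B8 -> L2 miss  d=D]
1: W B4 -> L1 miss  d=D]
2: W B5 -> L2 miss wb->B8  d=D]
3: R B1 -> L1 miss wb->B4  d=-]
4: W B4 -> L1 miss  d=D]
5: R B3 -> L0 miss  d=-]
6: W B3 -> L0 hit  d=D]
7: R B4 -> L1 hit  d=D]
8: R B7 -> L1 miss wb->B4  d=-]
9: W B7 -> L1 hit  d=D]
10: W B8 -> L2 miss wb->B5  d=D]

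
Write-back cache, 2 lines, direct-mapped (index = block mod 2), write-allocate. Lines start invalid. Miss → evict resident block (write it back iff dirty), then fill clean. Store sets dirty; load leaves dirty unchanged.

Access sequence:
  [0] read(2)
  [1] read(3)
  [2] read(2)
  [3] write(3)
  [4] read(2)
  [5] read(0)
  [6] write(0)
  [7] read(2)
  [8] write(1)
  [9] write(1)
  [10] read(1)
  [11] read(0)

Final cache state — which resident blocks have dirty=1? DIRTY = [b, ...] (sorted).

DIRTY = [1]

0: R B2 → L0 miss [-]
1: R B3 → L1 miss [-]
2: R B2 → L0 hit [-]
3: W B3 → L1 hit [D]
4: R B2 → L0 hit [-]
5: R B0 → L0 miss [-]
6: W B0 → L0 hit [D]
7: R B2 → L0 miss wb→B0 [-]
8: W B1 → L1 miss wb→B3 [D]
9: W B1 → L1 hit [D]
10: R B1 → L1 hit [D]
11: R B0 → L0 miss [-]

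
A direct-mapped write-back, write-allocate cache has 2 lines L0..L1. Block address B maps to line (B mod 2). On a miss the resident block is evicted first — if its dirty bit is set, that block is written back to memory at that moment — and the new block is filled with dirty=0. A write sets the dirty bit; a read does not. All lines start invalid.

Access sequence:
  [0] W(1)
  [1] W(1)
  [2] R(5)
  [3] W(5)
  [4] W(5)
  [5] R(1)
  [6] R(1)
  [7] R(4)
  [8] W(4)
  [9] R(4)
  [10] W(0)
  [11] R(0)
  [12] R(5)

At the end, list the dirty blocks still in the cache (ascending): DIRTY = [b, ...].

DIRTY = [0]

0: W B1 → L1 miss [D]
1: W B1 → L1 hit [D]
2: R B5 → L1 miss wb→B1 [-]
3: W B5 → L1 hit [D]
4: W B5 → L1 hit [D]
5: R B1 → L1 miss wb→B5 [-]
6: R B1 → L1 hit [-]
7: R B4 → L0 miss [-]
8: W B4 → L0 hit [D]
9: R B4 → L0 hit [D]
10: W B0 → L0 miss wb→B4 [D]
11: R B0 → L0 hit [D]
12: R B5 → L1 miss [-]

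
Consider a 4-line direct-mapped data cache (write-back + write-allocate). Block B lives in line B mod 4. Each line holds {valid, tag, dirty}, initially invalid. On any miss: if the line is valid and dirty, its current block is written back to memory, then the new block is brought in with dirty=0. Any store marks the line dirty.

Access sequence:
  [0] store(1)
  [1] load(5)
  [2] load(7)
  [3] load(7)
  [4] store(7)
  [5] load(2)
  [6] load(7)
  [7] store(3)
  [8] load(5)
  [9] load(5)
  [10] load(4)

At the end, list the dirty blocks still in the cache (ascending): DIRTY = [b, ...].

  0 | W B1 → L1 miss [D]
  1 | R B5 → L1 miss wb→B1 [-]
  2 | R B7 → L3 miss [-]
  3 | R B7 → L3 hit [-]
  4 | W B7 → L3 hit [D]
  5 | R B2 → L2 miss [-]
  6 | R B7 → L3 hit [D]
  7 | W B3 → L3 miss wb→B7 [D]
  8 | R B5 → L1 hit [-]
  9 | R B5 → L1 hit [-]
  10 | R B4 → L0 miss [-]

DIRTY = [3]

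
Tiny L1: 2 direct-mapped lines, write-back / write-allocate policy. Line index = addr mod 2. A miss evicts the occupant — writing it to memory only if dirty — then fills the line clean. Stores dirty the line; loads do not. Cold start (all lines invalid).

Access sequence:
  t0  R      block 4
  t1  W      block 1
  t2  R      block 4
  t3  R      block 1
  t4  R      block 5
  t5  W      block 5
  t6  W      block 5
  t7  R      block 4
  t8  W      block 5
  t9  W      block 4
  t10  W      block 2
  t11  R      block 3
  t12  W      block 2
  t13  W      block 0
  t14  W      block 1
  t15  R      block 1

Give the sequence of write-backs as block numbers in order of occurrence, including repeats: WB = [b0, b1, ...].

0: R B4 -> L0 miss  d=-]
1: W B1 -> L1 miss  d=D]
2: R B4 -> L0 hit  d=-]
3: R B1 -> L1 hit  d=D]
4: R B5 -> L1 miss wb->B1  d=-]
5: W B5 -> L1 hit  d=D]
6: W B5 -> L1 hit  d=D]
7: R B4 -> L0 hit  d=-]
8: W B5 -> L1 hit  d=D]
9: W B4 -> L0 hit  d=D]
10: W B2 -> L0 miss wb->B4  d=D]
11: R B3 -> L1 miss wb->B5  d=-]
12: W B2 -> L0 hit  d=D]
13: W B0 -> L0 miss wb->B2  d=D]
14: W B1 -> L1 miss  d=D]
15: R B1 -> L1 hit  d=D]

WB = [1, 4, 5, 2]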